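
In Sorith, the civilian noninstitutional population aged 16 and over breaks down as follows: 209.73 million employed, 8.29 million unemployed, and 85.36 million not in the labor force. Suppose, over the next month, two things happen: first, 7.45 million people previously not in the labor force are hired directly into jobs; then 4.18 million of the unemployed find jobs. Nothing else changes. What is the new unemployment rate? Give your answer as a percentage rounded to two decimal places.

Initially, labor force = 209.73 + 8.29 = 218.02 million, so u = 8.29/218.02 = 3.80%.
After the first change, employed and labor force both rise by 7.45; unemployed unchanged → E = 217.18, U = 8.29, labor force = 225.47 million.
After the second change, unemployed falls and employed rises by 4.18; labor force unchanged → E = 221.36, U = 4.11, labor force = 225.47 million.
New unemployment rate = 4.11 / 225.47 = 1.82%.

New unemployment rate ≈ 1.82%.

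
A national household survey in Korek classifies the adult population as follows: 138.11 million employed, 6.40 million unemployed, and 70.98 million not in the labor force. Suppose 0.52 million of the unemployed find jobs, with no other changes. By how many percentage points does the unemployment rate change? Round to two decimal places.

The unemployment rate changes by −0.36 percentage points.

Initially, labor force = 138.11 + 6.40 = 144.51 million, so u = 6.40/144.51 = 4.43%.
After the change, unemployed falls and employed rises by 0.52; labor force unchanged → E = 138.63, U = 5.88, labor force = 144.51 million.
New unemployment rate = 5.88 / 144.51 = 4.07%.
Change = 4.07% − 4.43% = −0.36 percentage points.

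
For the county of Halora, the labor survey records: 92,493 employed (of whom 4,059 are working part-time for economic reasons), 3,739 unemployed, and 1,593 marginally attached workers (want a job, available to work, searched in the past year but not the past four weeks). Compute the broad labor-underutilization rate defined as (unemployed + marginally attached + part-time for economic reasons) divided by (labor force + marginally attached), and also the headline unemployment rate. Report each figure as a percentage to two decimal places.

Labor force = 92,493 + 3,739 = 96,232.
Numerator = 3,739 + 1,593 + 4,059 = 9,391.
Denominator = 96,232 + 1,593 = 97,825.
Broad rate = 9,391 / 97,825 = 9.60%.
Headline unemployment rate = 3,739 / 96,232 = 3.89%.

Broad underutilization rate ≈ 9.60%; headline unemployment rate ≈ 3.89%.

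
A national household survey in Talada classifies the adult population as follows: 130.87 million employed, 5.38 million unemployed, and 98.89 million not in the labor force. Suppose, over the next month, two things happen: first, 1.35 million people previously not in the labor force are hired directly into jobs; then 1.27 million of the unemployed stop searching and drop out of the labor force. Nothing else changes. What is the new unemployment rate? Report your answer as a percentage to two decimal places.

Initially, labor force = 130.87 + 5.38 = 136.25 million, so u = 5.38/136.25 = 3.95%.
After the first change, employed and labor force both rise by 1.35; unemployed unchanged → E = 132.22, U = 5.38, labor force = 137.60 million.
After the second change, unemployed and labor force both fall by 1.27 → E = 132.22, U = 4.11, labor force = 136.33 million.
New unemployment rate = 4.11 / 136.33 = 3.01%.

New unemployment rate ≈ 3.01%.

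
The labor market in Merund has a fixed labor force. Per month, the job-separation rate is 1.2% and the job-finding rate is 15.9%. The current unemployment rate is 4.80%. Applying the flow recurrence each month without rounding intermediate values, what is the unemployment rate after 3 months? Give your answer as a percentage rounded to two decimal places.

Unemployment rate after three months ≈ 5.75%.

With a fixed labor force, u_{t+1} = u_t + s·(1−u_t) − f·u_t = u_t·(1−s−f) + s.
Here 1−s−f = 0.829 and s = 0.012.
u_1 = 0.048000 × 0.829 + 0.012 = 0.051792.
u_2 = 0.051792 × 0.829 + 0.012 = 0.054936.
u_3 = 0.054936 × 0.829 + 0.012 = 0.057542.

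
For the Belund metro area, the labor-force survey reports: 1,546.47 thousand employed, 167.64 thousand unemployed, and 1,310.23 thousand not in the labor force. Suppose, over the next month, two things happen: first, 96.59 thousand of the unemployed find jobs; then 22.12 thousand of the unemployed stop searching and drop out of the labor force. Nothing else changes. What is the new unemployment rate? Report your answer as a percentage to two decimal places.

New unemployment rate ≈ 2.89%.

Initially, labor force = 1,546.47 + 167.64 = 1,714.11 thousand, so u = 167.64/1,714.11 = 9.78%.
After the first change, unemployed falls and employed rises by 96.59; labor force unchanged → E = 1,643.06, U = 71.05, labor force = 1,714.11 thousand.
After the second change, unemployed and labor force both fall by 22.12 → E = 1,643.06, U = 48.93, labor force = 1,691.99 thousand.
New unemployment rate = 48.93 / 1,691.99 = 2.89%.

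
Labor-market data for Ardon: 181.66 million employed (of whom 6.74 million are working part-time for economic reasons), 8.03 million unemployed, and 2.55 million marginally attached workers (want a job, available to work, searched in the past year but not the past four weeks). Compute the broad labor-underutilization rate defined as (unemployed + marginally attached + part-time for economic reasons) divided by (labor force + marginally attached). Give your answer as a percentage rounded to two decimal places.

Labor force = 181.66 + 8.03 = 189.69 million.
Numerator = 8.03 + 2.55 + 6.74 = 17.32 million.
Denominator = 189.69 + 2.55 = 192.24 million.
Broad rate = 17.32 / 192.24 = 9.01%.

Broad underutilization rate ≈ 9.01%.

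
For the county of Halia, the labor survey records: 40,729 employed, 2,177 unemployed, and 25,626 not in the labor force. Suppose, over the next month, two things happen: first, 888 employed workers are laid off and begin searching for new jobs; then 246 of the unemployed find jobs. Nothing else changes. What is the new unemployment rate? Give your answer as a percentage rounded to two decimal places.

New unemployment rate ≈ 6.57%.

Initially, labor force = 40,729 + 2,177 = 42,906, so u = 2,177/42,906 = 5.07%.
After the first change, employed falls and unemployed rises by 888; labor force unchanged → E = 39,841, U = 3,065, labor force = 42,906.
After the second change, unemployed falls and employed rises by 246; labor force unchanged → E = 40,087, U = 2,819, labor force = 42,906.
New unemployment rate = 2,819 / 42,906 = 6.57%.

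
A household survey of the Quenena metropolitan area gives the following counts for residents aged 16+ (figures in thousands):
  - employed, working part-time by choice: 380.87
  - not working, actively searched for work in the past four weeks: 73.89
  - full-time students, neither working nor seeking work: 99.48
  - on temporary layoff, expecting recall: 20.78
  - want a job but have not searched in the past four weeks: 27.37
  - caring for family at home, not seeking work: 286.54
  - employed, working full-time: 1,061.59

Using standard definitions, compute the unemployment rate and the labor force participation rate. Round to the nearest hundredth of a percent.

Unemployment rate ≈ 6.16%; labor force participation rate ≈ 78.81%.

Employed = 380.87 + 1,061.59 = 1,442.46 thousand.
Unemployed = 73.89 + 20.78 = 94.67 thousand (jobless and actively searching, or on temporary layoff).
Labor force = 1,442.46 + 94.67 = 1,537.13 thousand.
Not in labor force = 99.48 + 27.37 + 286.54 = 413.39 thousand (those not working and not actively searching are outside the labor force — including those who want a job but have given up searching).
Civilian working-age population = 1,537.13 + 413.39 = 1,950.52 thousand.
Unemployment rate = 94.67 / 1,537.13 = 6.16%.
Labor force participation rate = 1,537.13 / 1,950.52 = 78.81%.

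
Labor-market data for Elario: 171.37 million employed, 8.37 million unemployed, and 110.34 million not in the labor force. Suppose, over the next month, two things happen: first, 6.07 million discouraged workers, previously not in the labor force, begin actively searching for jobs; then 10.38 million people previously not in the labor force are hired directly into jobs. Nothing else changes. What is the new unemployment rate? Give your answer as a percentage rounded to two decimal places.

Initially, labor force = 171.37 + 8.37 = 179.74 million, so u = 8.37/179.74 = 4.66%.
After the first change, unemployed and labor force both rise by 6.07 → E = 171.37, U = 14.44, labor force = 185.81 million.
After the second change, employed and labor force both rise by 10.38; unemployed unchanged → E = 181.75, U = 14.44, labor force = 196.19 million.
New unemployment rate = 14.44 / 196.19 = 7.36%.

New unemployment rate ≈ 7.36%.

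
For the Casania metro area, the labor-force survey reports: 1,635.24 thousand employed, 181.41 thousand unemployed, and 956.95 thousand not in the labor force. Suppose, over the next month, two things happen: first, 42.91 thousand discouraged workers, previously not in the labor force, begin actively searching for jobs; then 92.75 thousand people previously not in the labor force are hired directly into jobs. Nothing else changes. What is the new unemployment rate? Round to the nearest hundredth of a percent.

Initially, labor force = 1,635.24 + 181.41 = 1,816.65 thousand, so u = 181.41/1,816.65 = 9.99%.
After the first change, unemployed and labor force both rise by 42.91 → E = 1,635.24, U = 224.32, labor force = 1,859.56 thousand.
After the second change, employed and labor force both rise by 92.75; unemployed unchanged → E = 1,727.99, U = 224.32, labor force = 1,952.31 thousand.
New unemployment rate = 224.32 / 1,952.31 = 11.49%.

New unemployment rate ≈ 11.49%.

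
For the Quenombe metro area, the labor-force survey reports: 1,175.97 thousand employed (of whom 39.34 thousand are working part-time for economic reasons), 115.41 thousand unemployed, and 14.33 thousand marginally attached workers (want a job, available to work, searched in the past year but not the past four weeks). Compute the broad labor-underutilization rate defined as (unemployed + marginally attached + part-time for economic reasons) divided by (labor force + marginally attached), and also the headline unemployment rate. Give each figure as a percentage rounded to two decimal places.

Labor force = 1,175.97 + 115.41 = 1,291.38 thousand.
Numerator = 115.41 + 14.33 + 39.34 = 169.08 thousand.
Denominator = 1,291.38 + 14.33 = 1,305.71 thousand.
Broad rate = 169.08 / 1,305.71 = 12.95%.
Headline unemployment rate = 115.41 / 1,291.38 = 8.94%.

Broad underutilization rate ≈ 12.95%; headline unemployment rate ≈ 8.94%.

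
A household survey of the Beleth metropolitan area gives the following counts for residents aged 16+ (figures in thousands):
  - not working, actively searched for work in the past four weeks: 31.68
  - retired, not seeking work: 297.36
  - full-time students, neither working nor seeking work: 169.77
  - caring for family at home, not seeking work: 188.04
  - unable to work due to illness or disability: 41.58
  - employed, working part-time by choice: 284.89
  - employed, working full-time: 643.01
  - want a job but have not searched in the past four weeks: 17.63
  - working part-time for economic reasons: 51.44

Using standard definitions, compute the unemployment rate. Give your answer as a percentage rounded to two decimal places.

Unemployment rate ≈ 3.13%.

Employed = 284.89 + 643.01 + 51.44 = 979.34 thousand (anyone who worked, including part-time for economic reasons, counts as employed).
Unemployed = 31.68 thousand.
Labor force = 979.34 + 31.68 = 1,011.02 thousand.
Unemployment rate = 31.68 / 1,011.02 = 3.13%.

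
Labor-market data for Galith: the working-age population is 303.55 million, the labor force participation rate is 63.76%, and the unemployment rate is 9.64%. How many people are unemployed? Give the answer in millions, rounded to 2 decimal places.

Labor force = 0.6376 × 303.55 = 193.54 million.
Unemployed = 0.0964 × 193.54 ≈ 18.66 million.

About 18.66 million are unemployed.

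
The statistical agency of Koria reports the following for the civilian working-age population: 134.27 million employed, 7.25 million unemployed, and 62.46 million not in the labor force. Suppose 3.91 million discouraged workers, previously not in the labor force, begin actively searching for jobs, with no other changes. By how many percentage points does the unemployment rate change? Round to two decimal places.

Initially, labor force = 134.27 + 7.25 = 141.52 million, so u = 7.25/141.52 = 5.12%.
After the change, unemployed and labor force both rise by 3.91 → E = 134.27, U = 11.16, labor force = 145.43 million.
New unemployment rate = 11.16 / 145.43 = 7.67%.
Change = 7.67% − 5.12% = +2.55 percentage points.

The unemployment rate changes by +2.55 percentage points.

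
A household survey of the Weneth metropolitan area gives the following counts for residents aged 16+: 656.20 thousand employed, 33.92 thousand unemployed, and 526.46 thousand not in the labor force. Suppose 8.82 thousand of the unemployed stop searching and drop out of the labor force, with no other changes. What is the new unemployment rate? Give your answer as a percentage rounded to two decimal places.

New unemployment rate ≈ 3.68%.

Initially, labor force = 656.20 + 33.92 = 690.12 thousand, so u = 33.92/690.12 = 4.92%.
After the change, unemployed and labor force both fall by 8.82 → E = 656.20, U = 25.10, labor force = 681.30 thousand.
New unemployment rate = 25.10 / 681.30 = 3.68%.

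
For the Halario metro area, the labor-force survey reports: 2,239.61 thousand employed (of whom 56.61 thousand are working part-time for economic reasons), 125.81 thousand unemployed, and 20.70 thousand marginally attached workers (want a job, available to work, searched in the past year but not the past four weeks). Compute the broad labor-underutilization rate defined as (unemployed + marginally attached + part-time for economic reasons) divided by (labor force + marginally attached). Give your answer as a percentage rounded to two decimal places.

Labor force = 2,239.61 + 125.81 = 2,365.42 thousand.
Numerator = 125.81 + 20.70 + 56.61 = 203.12 thousand.
Denominator = 2,365.42 + 20.70 = 2,386.12 thousand.
Broad rate = 203.12 / 2,386.12 = 8.51%.

Broad underutilization rate ≈ 8.51%.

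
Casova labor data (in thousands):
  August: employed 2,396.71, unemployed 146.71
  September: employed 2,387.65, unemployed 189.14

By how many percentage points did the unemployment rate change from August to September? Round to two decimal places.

August: labor force = 2,396.71 + 146.71 = 2,543.42; u = 146.71/2,543.42 = 5.77%.
September: labor force = 2,387.65 + 189.14 = 2,576.79; u = 189.14/2,576.79 = 7.34%.
Change = 7.34% − 5.77% = +1.57 pp.

The unemployment rate changed by +1.57 percentage points.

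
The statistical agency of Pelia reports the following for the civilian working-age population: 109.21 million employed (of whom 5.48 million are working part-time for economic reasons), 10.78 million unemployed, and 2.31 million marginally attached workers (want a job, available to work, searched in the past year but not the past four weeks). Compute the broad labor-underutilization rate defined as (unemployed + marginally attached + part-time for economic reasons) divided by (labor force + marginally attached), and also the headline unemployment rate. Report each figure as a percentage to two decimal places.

Labor force = 109.21 + 10.78 = 119.99 million.
Numerator = 10.78 + 2.31 + 5.48 = 18.57 million.
Denominator = 119.99 + 2.31 = 122.30 million.
Broad rate = 18.57 / 122.30 = 15.18%.
Headline unemployment rate = 10.78 / 119.99 = 8.98%.

Broad underutilization rate ≈ 15.18%; headline unemployment rate ≈ 8.98%.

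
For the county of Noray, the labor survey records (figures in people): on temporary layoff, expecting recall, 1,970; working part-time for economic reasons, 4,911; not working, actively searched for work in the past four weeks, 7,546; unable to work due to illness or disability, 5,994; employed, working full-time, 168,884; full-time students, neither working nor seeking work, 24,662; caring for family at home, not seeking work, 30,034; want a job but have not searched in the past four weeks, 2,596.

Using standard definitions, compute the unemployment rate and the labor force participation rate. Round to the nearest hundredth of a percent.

Employed = 4,911 + 168,884 = 173,795 (anyone who worked, including part-time for economic reasons, counts as employed).
Unemployed = 1,970 + 7,546 = 9,516 (jobless and actively searching, or on temporary layoff).
Labor force = 173,795 + 9,516 = 183,311.
Not in labor force = 5,994 + 24,662 + 30,034 + 2,596 = 63,286 (those not working and not actively searching are outside the labor force — including those who want a job but have given up searching).
Civilian working-age population = 183,311 + 63,286 = 246,597.
Unemployment rate = 9,516 / 183,311 = 5.19%.
Labor force participation rate = 183,311 / 246,597 = 74.34%.

Unemployment rate ≈ 5.19%; labor force participation rate ≈ 74.34%.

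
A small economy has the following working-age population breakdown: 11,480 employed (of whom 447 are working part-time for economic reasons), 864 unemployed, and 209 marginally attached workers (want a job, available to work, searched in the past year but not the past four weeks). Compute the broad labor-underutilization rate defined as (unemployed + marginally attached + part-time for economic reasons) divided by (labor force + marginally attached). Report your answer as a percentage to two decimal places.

Broad underutilization rate ≈ 12.11%.

Labor force = 11,480 + 864 = 12,344.
Numerator = 864 + 209 + 447 = 1,520.
Denominator = 12,344 + 209 = 12,553.
Broad rate = 1,520 / 12,553 = 12.11%.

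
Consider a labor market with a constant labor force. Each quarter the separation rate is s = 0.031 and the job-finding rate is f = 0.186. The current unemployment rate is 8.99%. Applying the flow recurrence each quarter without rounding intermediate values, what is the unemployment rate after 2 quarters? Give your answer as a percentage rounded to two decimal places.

With a fixed labor force, u_{t+1} = u_t + s·(1−u_t) − f·u_t = u_t·(1−s−f) + s.
Here 1−s−f = 0.783 and s = 0.031.
u_1 = 0.089900 × 0.783 + 0.031 = 0.101392.
u_2 = 0.101392 × 0.783 + 0.031 = 0.110390.

Unemployment rate after two quarters ≈ 11.04%.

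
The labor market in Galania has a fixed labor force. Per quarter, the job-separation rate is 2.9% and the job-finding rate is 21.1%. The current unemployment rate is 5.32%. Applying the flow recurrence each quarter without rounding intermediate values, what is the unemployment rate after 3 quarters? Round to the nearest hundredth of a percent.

With a fixed labor force, u_{t+1} = u_t + s·(1−u_t) − f·u_t = u_t·(1−s−f) + s.
Here 1−s−f = 0.760 and s = 0.029.
u_1 = 0.053200 × 0.760 + 0.029 = 0.069432.
u_2 = 0.069432 × 0.760 + 0.029 = 0.081768.
u_3 = 0.081768 × 0.760 + 0.029 = 0.091144.

Unemployment rate after three quarters ≈ 9.11%.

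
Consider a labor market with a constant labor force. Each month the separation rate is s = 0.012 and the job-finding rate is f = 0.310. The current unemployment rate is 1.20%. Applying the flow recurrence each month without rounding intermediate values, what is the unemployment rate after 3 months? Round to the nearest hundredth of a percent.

Unemployment rate after three months ≈ 2.94%.

With a fixed labor force, u_{t+1} = u_t + s·(1−u_t) − f·u_t = u_t·(1−s−f) + s.
Here 1−s−f = 0.678 and s = 0.012.
u_1 = 0.012000 × 0.678 + 0.012 = 0.020136.
u_2 = 0.020136 × 0.678 + 0.012 = 0.025652.
u_3 = 0.025652 × 0.678 + 0.012 = 0.029392.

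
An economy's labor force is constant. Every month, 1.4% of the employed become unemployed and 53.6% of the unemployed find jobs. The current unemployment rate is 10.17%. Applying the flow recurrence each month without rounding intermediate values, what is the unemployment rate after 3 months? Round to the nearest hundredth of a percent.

With a fixed labor force, u_{t+1} = u_t + s·(1−u_t) − f·u_t = u_t·(1−s−f) + s.
Here 1−s−f = 0.450 and s = 0.014.
u_1 = 0.101700 × 0.450 + 0.014 = 0.059765.
u_2 = 0.059765 × 0.450 + 0.014 = 0.040894.
u_3 = 0.040894 × 0.450 + 0.014 = 0.032402.

Unemployment rate after three months ≈ 3.24%.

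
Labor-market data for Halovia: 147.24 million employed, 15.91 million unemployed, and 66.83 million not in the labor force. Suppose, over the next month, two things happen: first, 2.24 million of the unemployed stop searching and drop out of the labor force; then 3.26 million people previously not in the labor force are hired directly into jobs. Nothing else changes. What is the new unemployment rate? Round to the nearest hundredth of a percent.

Initially, labor force = 147.24 + 15.91 = 163.15 million, so u = 15.91/163.15 = 9.75%.
After the first change, unemployed and labor force both fall by 2.24 → E = 147.24, U = 13.67, labor force = 160.91 million.
After the second change, employed and labor force both rise by 3.26; unemployed unchanged → E = 150.50, U = 13.67, labor force = 164.17 million.
New unemployment rate = 13.67 / 164.17 = 8.33%.

New unemployment rate ≈ 8.33%.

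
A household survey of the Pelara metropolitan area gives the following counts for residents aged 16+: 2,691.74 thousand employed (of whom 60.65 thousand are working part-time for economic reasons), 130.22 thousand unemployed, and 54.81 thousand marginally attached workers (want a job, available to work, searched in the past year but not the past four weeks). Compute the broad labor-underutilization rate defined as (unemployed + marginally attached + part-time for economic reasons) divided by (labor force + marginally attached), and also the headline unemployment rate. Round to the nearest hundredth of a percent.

Broad underutilization rate ≈ 8.54%; headline unemployment rate ≈ 4.61%.

Labor force = 2,691.74 + 130.22 = 2,821.96 thousand.
Numerator = 130.22 + 54.81 + 60.65 = 245.68 thousand.
Denominator = 2,821.96 + 54.81 = 2,876.77 thousand.
Broad rate = 245.68 / 2,876.77 = 8.54%.
Headline unemployment rate = 130.22 / 2,821.96 = 4.61%.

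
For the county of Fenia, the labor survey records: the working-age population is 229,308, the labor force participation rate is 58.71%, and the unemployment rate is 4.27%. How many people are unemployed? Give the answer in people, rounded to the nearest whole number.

About 5,749 are unemployed.

Labor force = 0.5871 × 229,308 = 134,627.
Unemployed = 0.0427 × 134,627 ≈ 5,749.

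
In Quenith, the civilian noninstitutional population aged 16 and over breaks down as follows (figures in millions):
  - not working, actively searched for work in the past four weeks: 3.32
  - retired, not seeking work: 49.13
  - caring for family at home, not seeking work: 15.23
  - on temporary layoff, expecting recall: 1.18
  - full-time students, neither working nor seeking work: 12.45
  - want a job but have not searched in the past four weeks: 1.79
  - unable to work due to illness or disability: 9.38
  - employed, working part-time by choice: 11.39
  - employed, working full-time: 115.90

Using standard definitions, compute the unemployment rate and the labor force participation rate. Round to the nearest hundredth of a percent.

Employed = 11.39 + 115.90 = 127.29 million.
Unemployed = 3.32 + 1.18 = 4.50 million (jobless and actively searching, or on temporary layoff).
Labor force = 127.29 + 4.50 = 131.79 million.
Not in labor force = 49.13 + 15.23 + 12.45 + 1.79 + 9.38 = 87.98 million (those not working and not actively searching are outside the labor force — including those who want a job but have given up searching).
Civilian working-age population = 131.79 + 87.98 = 219.77 million.
Unemployment rate = 4.50 / 131.79 = 3.41%.
Labor force participation rate = 131.79 / 219.77 = 59.97%.

Unemployment rate ≈ 3.41%; labor force participation rate ≈ 59.97%.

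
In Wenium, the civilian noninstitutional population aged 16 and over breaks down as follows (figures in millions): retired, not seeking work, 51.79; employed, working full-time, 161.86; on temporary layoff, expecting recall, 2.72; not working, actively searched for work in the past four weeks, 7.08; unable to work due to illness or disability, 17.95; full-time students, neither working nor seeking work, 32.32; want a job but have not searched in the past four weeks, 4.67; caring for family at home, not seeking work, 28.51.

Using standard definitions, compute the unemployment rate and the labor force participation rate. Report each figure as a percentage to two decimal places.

Employed = 161.86 million.
Unemployed = 2.72 + 7.08 = 9.80 million (jobless and actively searching, or on temporary layoff).
Labor force = 161.86 + 9.80 = 171.66 million.
Not in labor force = 51.79 + 17.95 + 32.32 + 4.67 + 28.51 = 135.24 million (those not working and not actively searching are outside the labor force — including those who want a job but have given up searching).
Civilian working-age population = 171.66 + 135.24 = 306.90 million.
Unemployment rate = 9.80 / 171.66 = 5.71%.
Labor force participation rate = 171.66 / 306.90 = 55.93%.

Unemployment rate ≈ 5.71%; labor force participation rate ≈ 55.93%.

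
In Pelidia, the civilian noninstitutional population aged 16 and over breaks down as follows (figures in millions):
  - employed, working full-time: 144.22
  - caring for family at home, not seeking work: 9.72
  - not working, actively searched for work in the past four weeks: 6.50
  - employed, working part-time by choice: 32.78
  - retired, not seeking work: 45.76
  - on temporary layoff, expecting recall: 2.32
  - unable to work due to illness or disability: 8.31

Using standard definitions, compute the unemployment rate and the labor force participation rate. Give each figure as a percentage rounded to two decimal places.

Unemployment rate ≈ 4.75%; labor force participation rate ≈ 74.44%.

Employed = 144.22 + 32.78 = 177.00 million.
Unemployed = 6.50 + 2.32 = 8.82 million (jobless and actively searching, or on temporary layoff).
Labor force = 177.00 + 8.82 = 185.82 million.
Not in labor force = 9.72 + 45.76 + 8.31 = 63.79 million (those not working and not actively searching are outside the labor force).
Civilian working-age population = 185.82 + 63.79 = 249.61 million.
Unemployment rate = 8.82 / 185.82 = 4.75%.
Labor force participation rate = 185.82 / 249.61 = 74.44%.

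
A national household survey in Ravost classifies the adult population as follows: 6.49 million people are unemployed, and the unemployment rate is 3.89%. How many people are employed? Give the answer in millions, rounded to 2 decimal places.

About 160.35 million are employed.

Labor force = U / u = 6.49 / 0.0389 ≈ 166.84 million.
Employed = labor force − unemployed = 166.84 − 6.49 = 160.35 million.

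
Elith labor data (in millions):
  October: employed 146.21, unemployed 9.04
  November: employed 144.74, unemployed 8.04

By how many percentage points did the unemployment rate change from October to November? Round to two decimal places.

The unemployment rate changed by −0.56 percentage points.

October: labor force = 146.21 + 9.04 = 155.25; u = 9.04/155.25 = 5.82%.
November: labor force = 144.74 + 8.04 = 152.78; u = 8.04/152.78 = 5.26%.
Change = 5.26% − 5.82% = −0.56 pp.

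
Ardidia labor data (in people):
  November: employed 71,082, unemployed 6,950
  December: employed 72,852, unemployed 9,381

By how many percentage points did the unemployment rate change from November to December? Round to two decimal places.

The unemployment rate changed by +2.50 percentage points.

November: labor force = 71,082 + 6,950 = 78,032; u = 6,950/78,032 = 8.91%.
December: labor force = 72,852 + 9,381 = 82,233; u = 9,381/82,233 = 11.41%.
Change = 11.41% − 8.91% = +2.50 pp.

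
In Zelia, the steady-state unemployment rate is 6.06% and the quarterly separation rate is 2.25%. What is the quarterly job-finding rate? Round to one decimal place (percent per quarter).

From u* = s/(s+f): f = s·(1−u)/u.
f = 2.25 × (1 − 0.0606) / 0.0606 = 2.1136 / 0.0606 ≈ 34.9% per quarter.

Job-finding rate ≈ 34.9% per quarter.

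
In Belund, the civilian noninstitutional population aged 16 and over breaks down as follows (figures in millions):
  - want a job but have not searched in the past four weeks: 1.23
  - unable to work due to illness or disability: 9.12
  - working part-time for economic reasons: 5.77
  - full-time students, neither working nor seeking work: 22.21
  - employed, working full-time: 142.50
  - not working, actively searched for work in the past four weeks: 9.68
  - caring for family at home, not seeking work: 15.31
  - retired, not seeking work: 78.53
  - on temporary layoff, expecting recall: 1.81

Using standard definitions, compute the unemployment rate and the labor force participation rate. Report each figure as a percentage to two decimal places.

Unemployment rate ≈ 7.19%; labor force participation rate ≈ 55.83%.

Employed = 5.77 + 142.50 = 148.27 million (anyone who worked, including part-time for economic reasons, counts as employed).
Unemployed = 9.68 + 1.81 = 11.49 million (jobless and actively searching, or on temporary layoff).
Labor force = 148.27 + 11.49 = 159.76 million.
Not in labor force = 1.23 + 9.12 + 22.21 + 15.31 + 78.53 = 126.40 million (those not working and not actively searching are outside the labor force — including those who want a job but have given up searching).
Civilian working-age population = 159.76 + 126.40 = 286.16 million.
Unemployment rate = 11.49 / 159.76 = 7.19%.
Labor force participation rate = 159.76 / 286.16 = 55.83%.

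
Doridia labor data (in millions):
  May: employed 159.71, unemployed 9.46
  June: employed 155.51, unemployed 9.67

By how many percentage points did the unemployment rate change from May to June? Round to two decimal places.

May: labor force = 159.71 + 9.46 = 169.17; u = 9.46/169.17 = 5.59%.
June: labor force = 155.51 + 9.67 = 165.18; u = 9.67/165.18 = 5.85%.
Change = 5.85% − 5.59% = +0.26 pp.

The unemployment rate changed by +0.26 percentage points.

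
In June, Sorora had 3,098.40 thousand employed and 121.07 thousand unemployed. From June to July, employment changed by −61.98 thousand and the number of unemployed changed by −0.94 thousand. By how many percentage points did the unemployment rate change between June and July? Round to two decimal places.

The unemployment rate changed by +0.05 percentage points.

June: labor force = 3,098.40 + 121.07 = 3,219.47; u = 121.07/3,219.47 = 3.76%.
July: labor force = 3,036.42 + 120.13 = 3,156.55; u = 120.13/3,156.55 = 3.81%.
Change = 3.81% − 3.76% = +0.05 pp.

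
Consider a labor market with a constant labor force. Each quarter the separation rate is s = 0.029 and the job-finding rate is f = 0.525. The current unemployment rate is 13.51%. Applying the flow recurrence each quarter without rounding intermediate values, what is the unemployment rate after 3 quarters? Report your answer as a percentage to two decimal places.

With a fixed labor force, u_{t+1} = u_t + s·(1−u_t) − f·u_t = u_t·(1−s−f) + s.
Here 1−s−f = 0.446 and s = 0.029.
u_1 = 0.135100 × 0.446 + 0.029 = 0.089255.
u_2 = 0.089255 × 0.446 + 0.029 = 0.068808.
u_3 = 0.068808 × 0.446 + 0.029 = 0.059688.

Unemployment rate after three quarters ≈ 5.97%.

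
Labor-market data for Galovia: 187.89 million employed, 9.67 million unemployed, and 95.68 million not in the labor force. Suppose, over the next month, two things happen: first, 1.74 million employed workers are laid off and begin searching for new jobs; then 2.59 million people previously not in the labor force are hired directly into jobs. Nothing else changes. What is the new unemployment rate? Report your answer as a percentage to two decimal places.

New unemployment rate ≈ 5.70%.

Initially, labor force = 187.89 + 9.67 = 197.56 million, so u = 9.67/197.56 = 4.89%.
After the first change, employed falls and unemployed rises by 1.74; labor force unchanged → E = 186.15, U = 11.41, labor force = 197.56 million.
After the second change, employed and labor force both rise by 2.59; unemployed unchanged → E = 188.74, U = 11.41, labor force = 200.15 million.
New unemployment rate = 11.41 / 200.15 = 5.70%.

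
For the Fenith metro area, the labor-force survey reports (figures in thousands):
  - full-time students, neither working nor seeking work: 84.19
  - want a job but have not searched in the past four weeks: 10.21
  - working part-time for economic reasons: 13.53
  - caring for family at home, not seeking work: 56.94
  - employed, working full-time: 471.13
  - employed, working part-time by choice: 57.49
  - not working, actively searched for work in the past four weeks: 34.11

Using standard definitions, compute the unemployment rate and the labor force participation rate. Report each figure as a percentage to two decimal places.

Employed = 13.53 + 471.13 + 57.49 = 542.15 thousand (anyone who worked, including part-time for economic reasons, counts as employed).
Unemployed = 34.11 thousand.
Labor force = 542.15 + 34.11 = 576.26 thousand.
Not in labor force = 84.19 + 10.21 + 56.94 = 151.34 thousand (those not working and not actively searching are outside the labor force — including those who want a job but have given up searching).
Civilian working-age population = 576.26 + 151.34 = 727.60 thousand.
Unemployment rate = 34.11 / 576.26 = 5.92%.
Labor force participation rate = 576.26 / 727.60 = 79.20%.

Unemployment rate ≈ 5.92%; labor force participation rate ≈ 79.20%.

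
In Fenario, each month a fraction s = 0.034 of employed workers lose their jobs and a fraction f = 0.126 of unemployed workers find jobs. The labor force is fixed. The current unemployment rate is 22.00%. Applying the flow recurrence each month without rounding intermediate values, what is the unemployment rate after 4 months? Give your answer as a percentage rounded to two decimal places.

With a fixed labor force, u_{t+1} = u_t + s·(1−u_t) − f·u_t = u_t·(1−s−f) + s.
Here 1−s−f = 0.840 and s = 0.034.
u_1 = 0.220000 × 0.840 + 0.034 = 0.218800.
u_2 = 0.218800 × 0.840 + 0.034 = 0.217792.
u_3 = 0.217792 × 0.840 + 0.034 = 0.216945.
u_4 = 0.216945 × 0.840 + 0.034 = 0.216234.

Unemployment rate after four months ≈ 21.62%.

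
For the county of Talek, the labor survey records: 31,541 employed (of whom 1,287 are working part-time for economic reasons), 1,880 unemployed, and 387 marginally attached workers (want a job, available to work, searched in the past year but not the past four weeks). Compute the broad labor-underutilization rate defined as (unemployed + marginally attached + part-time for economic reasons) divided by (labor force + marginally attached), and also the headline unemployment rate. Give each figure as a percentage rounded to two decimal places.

Broad underutilization rate ≈ 10.51%; headline unemployment rate ≈ 5.63%.

Labor force = 31,541 + 1,880 = 33,421.
Numerator = 1,880 + 387 + 1,287 = 3,554.
Denominator = 33,421 + 387 = 33,808.
Broad rate = 3,554 / 33,808 = 10.51%.
Headline unemployment rate = 1,880 / 33,421 = 5.63%.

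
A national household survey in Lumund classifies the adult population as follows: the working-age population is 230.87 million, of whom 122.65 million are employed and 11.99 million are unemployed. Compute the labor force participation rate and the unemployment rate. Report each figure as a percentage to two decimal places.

Labor force participation rate ≈ 58.32%; unemployment rate ≈ 8.91%.

Labor force = employed + unemployed = 122.65 + 11.99 = 134.64 million.
Unemployment rate = 11.99 / 134.64 = 8.91%.
Labor force participation rate = 134.64 / 230.87 = 58.32%.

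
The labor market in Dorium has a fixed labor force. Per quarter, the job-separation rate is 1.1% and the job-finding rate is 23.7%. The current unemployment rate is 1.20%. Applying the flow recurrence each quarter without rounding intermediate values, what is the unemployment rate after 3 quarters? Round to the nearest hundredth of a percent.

Unemployment rate after three quarters ≈ 3.06%.

With a fixed labor force, u_{t+1} = u_t + s·(1−u_t) − f·u_t = u_t·(1−s−f) + s.
Here 1−s−f = 0.752 and s = 0.011.
u_1 = 0.012000 × 0.752 + 0.011 = 0.020024.
u_2 = 0.020024 × 0.752 + 0.011 = 0.026058.
u_3 = 0.026058 × 0.752 + 0.011 = 0.030596.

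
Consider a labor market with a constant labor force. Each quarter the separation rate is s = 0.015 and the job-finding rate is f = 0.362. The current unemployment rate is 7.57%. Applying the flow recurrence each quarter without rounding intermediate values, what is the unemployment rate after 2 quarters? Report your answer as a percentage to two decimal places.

Unemployment rate after two quarters ≈ 5.37%.

With a fixed labor force, u_{t+1} = u_t + s·(1−u_t) − f·u_t = u_t·(1−s−f) + s.
Here 1−s−f = 0.623 and s = 0.015.
u_1 = 0.075700 × 0.623 + 0.015 = 0.062161.
u_2 = 0.062161 × 0.623 + 0.015 = 0.053726.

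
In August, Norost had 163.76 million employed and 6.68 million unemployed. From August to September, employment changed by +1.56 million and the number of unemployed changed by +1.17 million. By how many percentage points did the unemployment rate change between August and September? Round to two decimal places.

August: labor force = 163.76 + 6.68 = 170.44; u = 6.68/170.44 = 3.92%.
September: labor force = 165.32 + 7.85 = 173.17; u = 7.85/173.17 = 4.53%.
Change = 4.53% − 3.92% = +0.61 pp.

The unemployment rate changed by +0.61 percentage points.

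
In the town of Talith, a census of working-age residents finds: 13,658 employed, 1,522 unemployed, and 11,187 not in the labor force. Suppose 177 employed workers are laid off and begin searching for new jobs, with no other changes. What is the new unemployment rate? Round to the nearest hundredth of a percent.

Initially, labor force = 13,658 + 1,522 = 15,180, so u = 1,522/15,180 = 10.03%.
After the change, employed falls and unemployed rises by 177; labor force unchanged → E = 13,481, U = 1,699, labor force = 15,180.
New unemployment rate = 1,699 / 15,180 = 11.19%.

New unemployment rate ≈ 11.19%.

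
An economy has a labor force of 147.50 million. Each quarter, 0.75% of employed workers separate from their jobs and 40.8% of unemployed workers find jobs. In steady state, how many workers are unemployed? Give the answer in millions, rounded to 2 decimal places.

Steady-state unemployment rate u* = s/(s+f) = 0.75/(0.75+40.8) = 0.018051.
Unemployed = u* × labor force = 0.018051 × 147.50 ≈ 2.66 million.

About 2.66 million are unemployed in steady state.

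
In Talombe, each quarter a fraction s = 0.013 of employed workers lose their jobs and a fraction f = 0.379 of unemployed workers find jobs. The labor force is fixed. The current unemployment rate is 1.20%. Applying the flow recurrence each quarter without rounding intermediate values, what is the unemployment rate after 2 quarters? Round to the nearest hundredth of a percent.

With a fixed labor force, u_{t+1} = u_t + s·(1−u_t) − f·u_t = u_t·(1−s−f) + s.
Here 1−s−f = 0.608 and s = 0.013.
u_1 = 0.012000 × 0.608 + 0.013 = 0.020296.
u_2 = 0.020296 × 0.608 + 0.013 = 0.025340.

Unemployment rate after two quarters ≈ 2.53%.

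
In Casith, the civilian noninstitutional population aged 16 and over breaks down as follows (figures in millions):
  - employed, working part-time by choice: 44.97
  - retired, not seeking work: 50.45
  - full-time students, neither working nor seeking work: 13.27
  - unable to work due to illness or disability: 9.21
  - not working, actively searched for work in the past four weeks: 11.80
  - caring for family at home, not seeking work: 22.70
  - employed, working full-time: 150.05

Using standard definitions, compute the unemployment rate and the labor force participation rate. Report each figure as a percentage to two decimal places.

Unemployment rate ≈ 5.71%; labor force participation rate ≈ 68.38%.

Employed = 44.97 + 150.05 = 195.02 million.
Unemployed = 11.80 million.
Labor force = 195.02 + 11.80 = 206.82 million.
Not in labor force = 50.45 + 13.27 + 9.21 + 22.70 = 95.63 million (those not working and not actively searching are outside the labor force).
Civilian working-age population = 206.82 + 95.63 = 302.45 million.
Unemployment rate = 11.80 / 206.82 = 5.71%.
Labor force participation rate = 206.82 / 302.45 = 68.38%.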